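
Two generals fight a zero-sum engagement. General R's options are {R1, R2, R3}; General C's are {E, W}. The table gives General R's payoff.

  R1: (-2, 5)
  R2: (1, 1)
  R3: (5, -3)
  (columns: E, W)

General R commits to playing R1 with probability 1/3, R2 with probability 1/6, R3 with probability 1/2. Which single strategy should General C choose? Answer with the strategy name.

W

If General C plays E, General R's expected payoff is (1/3)·(-2) + (1/6)·1 + (1/2)·5 = 2.
If General C plays W, General R's expected payoff is (1/3)·5 + (1/6)·1 + (1/2)·(-3) = 1/3.
General C minimizes General R's payoff; the smallest is 1/3, so the best response is W.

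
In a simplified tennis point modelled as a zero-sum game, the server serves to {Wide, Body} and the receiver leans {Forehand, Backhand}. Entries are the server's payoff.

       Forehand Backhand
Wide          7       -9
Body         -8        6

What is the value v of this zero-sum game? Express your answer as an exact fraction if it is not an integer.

-1

Row minima: Wide → -9, Body → -8; maximin = -8.
Column maxima: Forehand → 7, Backhand → 6; minimax = 6.
-8 ≠ 6, so there is no saddle point; optimal play is mixed.
Let the server play Wide with probability p. Expected payoff against Forehand: 7p + (-8)(1−p) = 15p − 8; against Backhand: (-9)p + 6(1−p) = −15p + 6.
Setting these equal: 15p − 8 = −15p + 6 ⇒ 30p = 14 ⇒ p = 7/15, and the value is (15)·(7/15) − 8 = -1.
For the receiver: with q = P(Forehand), equating Wide's and Body's payoffs gives 16q − 9 = −14q + 6 ⇒ q = 1/2.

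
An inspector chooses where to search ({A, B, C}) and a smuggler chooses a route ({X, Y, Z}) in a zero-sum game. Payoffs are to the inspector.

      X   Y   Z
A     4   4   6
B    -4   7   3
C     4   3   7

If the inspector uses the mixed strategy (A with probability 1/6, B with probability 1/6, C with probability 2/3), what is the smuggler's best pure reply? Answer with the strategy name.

X

If the smuggler plays X, the inspector's expected payoff is (1/6)·4 + (1/6)·(-4) + (2/3)·4 = 8/3.
If the smuggler plays Y, the inspector's expected payoff is (1/6)·4 + (1/6)·7 + (2/3)·3 = 23/6.
If the smuggler plays Z, the inspector's expected payoff is (1/6)·6 + (1/6)·3 + (2/3)·7 = 37/6.
The smuggler minimizes the inspector's payoff; the smallest is 8/3, so the best response is X.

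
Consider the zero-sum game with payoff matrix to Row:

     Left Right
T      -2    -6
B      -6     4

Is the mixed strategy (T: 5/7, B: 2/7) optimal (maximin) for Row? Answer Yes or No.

Yes

Against Left this mix gives (5/7)·(-2) + (2/7)·(-6) = -22/7.
Against Right this mix gives (5/7)·(-6) + (2/7)·4 = -22/7.
All of Column's active replies (Left, Right) yield -22/7, and no column does worse for Row. The mix makes Column indifferent and guarantees -22/7, so it is optimal.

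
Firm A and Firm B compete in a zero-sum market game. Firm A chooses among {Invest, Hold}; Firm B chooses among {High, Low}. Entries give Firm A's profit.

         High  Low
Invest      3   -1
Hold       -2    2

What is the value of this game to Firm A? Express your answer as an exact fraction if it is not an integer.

1/2

Row minima: Invest → -1, Hold → -2; maximin = -1.
Column maxima: High → 3, Low → 2; minimax = 2.
-1 ≠ 2, so there is no saddle point; optimal play is mixed.
Let Firm A play Invest with probability p. Expected payoff against High: 3p + (-2)(1−p) = 5p − 2; against Low: (-1)p + 2(1−p) = −3p + 2.
Setting these equal: 5p − 2 = −3p + 2 ⇒ 8p = 4 ⇒ p = 1/2, and the value is (5)·(1/2) − 2 = 1/2.
For Firm B: with q = P(High), equating Invest's and Hold's payoffs gives 4q − 1 = −4q + 2 ⇒ q = 3/8.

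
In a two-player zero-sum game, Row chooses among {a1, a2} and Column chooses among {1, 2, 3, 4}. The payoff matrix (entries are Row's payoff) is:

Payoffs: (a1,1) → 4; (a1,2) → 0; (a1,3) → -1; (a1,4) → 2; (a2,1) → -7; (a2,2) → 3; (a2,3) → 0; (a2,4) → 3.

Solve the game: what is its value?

Row minima: a1 → -1, a2 → -7; maximin = -1.
Column maxima: 1 → 4, 2 → 3, 3 → 0, 4 → 3; minimax = 0.
-1 ≠ 0, so there is no saddle point; optimal play is mixed.
2 is strictly dominated by 3 (it gives Row strictly more in every row), so Column never plays it.
4 is strictly dominated by 3 (it gives Row strictly more in every row), so Column never plays it.
On the remaining 2×2 (a1, a2 vs 1, 3):
Let Row play a1 with probability p. Expected payoff against 1: 4p + (-7)(1−p) = 11p − 7; against 3: (-1)p + 0(1−p) = −p.
Setting these equal: 11p − 7 = −p ⇒ 12p = 7 ⇒ p = 7/12, and the value is (11)·(7/12) − 7 = -7/12.
For Column: with q = P(1), equating a1's and a2's payoffs gives 5q − 1 = −7q ⇒ q = 1/12.

-7/12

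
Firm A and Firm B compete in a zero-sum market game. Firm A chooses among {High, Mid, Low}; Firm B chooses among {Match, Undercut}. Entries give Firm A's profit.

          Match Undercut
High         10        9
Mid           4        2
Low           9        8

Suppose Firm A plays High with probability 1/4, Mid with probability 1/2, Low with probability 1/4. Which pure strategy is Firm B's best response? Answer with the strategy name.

If Firm B plays Match, Firm A's expected payoff is (1/4)·10 + (1/2)·4 + (1/4)·9 = 27/4.
If Firm B plays Undercut, Firm A's expected payoff is (1/4)·9 + (1/2)·2 + (1/4)·8 = 21/4.
Firm B minimizes Firm A's payoff; the smallest is 21/4, so the best response is Undercut.

Undercut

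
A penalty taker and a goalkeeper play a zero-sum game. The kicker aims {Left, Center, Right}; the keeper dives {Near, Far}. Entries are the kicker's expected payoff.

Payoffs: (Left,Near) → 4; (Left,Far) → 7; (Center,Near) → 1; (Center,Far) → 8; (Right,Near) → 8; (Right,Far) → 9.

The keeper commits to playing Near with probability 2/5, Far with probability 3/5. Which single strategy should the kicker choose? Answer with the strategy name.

Expected payoff of Left: (2/5)·4 + (3/5)·7 = 29/5.
Expected payoff of Center: (2/5)·1 + (3/5)·8 = 26/5.
Expected payoff of Right: (2/5)·8 + (3/5)·9 = 43/5.
The largest is 43/5, so the kicker's best response is Right.

Right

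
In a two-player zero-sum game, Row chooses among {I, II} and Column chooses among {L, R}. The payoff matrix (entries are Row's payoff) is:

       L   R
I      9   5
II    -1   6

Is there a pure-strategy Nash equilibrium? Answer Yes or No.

Row minima: I → 5, II → -1; maximin = 5.
Column maxima: L → 9, R → 6; minimax = 6.
5 ≠ 6, so no pure-strategy equilibrium exists.

No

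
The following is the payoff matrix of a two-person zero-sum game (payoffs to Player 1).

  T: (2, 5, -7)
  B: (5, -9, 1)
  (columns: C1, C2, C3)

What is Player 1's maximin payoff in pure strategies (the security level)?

-7

Row minima: T → -7, B → -9.
The best of these is -7.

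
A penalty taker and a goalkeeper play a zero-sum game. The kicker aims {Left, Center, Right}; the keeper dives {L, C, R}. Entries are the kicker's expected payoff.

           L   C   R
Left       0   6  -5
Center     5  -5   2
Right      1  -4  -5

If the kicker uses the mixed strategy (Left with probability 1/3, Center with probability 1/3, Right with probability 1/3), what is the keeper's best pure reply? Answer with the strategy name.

R

If the keeper plays L, the kicker's expected payoff is (1/3)·0 + (1/3)·5 + (1/3)·1 = 2.
If the keeper plays C, the kicker's expected payoff is (1/3)·6 + (1/3)·(-5) + (1/3)·(-4) = -1.
If the keeper plays R, the kicker's expected payoff is (1/3)·(-5) + (1/3)·2 + (1/3)·(-5) = -8/3.
The keeper minimizes the kicker's payoff; the smallest is -8/3, so the best response is R.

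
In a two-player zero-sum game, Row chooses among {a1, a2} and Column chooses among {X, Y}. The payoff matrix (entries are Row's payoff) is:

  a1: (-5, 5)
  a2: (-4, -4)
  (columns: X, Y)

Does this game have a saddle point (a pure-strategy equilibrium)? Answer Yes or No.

Row minima: a1 → -5, a2 → -4; maximin = -4.
Column maxima: X → -4, Y → 5; minimax = -4.
maximin = minimax = -4, so a saddle point exists.

Yes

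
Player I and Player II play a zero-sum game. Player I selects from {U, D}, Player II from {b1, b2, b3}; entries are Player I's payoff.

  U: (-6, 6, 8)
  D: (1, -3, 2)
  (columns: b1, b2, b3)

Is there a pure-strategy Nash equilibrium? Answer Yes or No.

No

Row minima: U → -6, D → -3; maximin = -3.
Column maxima: b1 → 1, b2 → 6, b3 → 8; minimax = 1.
-3 ≠ 1, so no pure-strategy equilibrium exists.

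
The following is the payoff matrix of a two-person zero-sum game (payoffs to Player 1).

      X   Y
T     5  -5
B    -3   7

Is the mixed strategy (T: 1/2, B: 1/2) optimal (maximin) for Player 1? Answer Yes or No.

Yes

Against X this mix gives (1/2)·5 + (1/2)·(-3) = 1.
Against Y this mix gives (1/2)·(-5) + (1/2)·7 = 1.
All of Player 2's active replies (X, Y) yield 1, and no column does worse for Player 1. The mix makes Player 2 indifferent and guarantees 1, so it is optimal.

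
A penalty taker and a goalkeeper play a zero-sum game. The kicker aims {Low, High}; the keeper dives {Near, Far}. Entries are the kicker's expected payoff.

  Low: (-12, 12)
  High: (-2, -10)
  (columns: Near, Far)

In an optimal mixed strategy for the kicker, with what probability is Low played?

Row minima: Low → -12, High → -10; maximin = -10.
Column maxima: Near → -2, Far → 12; minimax = -2.
-10 ≠ -2, so there is no saddle point; optimal play is mixed.
Let the kicker play Low with probability p. Expected payoff against Near: (-12)p + (-2)(1−p) = −10p − 2; against Far: 12p + (-10)(1−p) = 22p − 10.
Setting these equal: −10p − 2 = 22p − 10 ⇒ −32p = -8 ⇒ p = 1/4, and the value is (-10)·(1/4) − 2 = -9/2.
For the keeper: with q = P(Near), equating Low's and High's payoffs gives −24q + 12 = 8q − 10 ⇒ q = 11/16.

1/4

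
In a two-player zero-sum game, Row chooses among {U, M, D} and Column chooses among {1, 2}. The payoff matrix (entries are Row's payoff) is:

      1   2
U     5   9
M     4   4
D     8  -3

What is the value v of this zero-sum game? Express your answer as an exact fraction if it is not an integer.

29/5

Row minima: U → 5, M → 4, D → -3; maximin = 5.
Column maxima: 1 → 8, 2 → 9; minimax = 8.
5 ≠ 8, so there is no saddle point; optimal play is mixed.
M is strictly dominated by U, so Row never plays it.
On the remaining 2×2 (U, D vs 1, 2):
Let Row play U with probability p. Expected payoff against 1: 5p + 8(1−p) = −3p + 8; against 2: 9p + (-3)(1−p) = 12p − 3.
Setting these equal: −3p + 8 = 12p − 3 ⇒ −15p = -11 ⇒ p = 11/15, and the value is (-3)·(11/15) + 8 = 29/5.
For Column: with q = P(1), equating U's and D's payoffs gives −4q + 9 = 11q − 3 ⇒ q = 4/5.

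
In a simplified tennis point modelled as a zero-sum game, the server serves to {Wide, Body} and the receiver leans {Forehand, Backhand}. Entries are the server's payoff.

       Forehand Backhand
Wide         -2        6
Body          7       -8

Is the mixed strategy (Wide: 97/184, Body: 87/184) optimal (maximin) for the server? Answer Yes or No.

Against Forehand this mix gives (97/184)·(-2) + (87/184)·7 = 415/184.
Against Backhand this mix gives (97/184)·6 + (87/184)·(-8) = -57/92.
The receiver will play Backhand, holding the server to -57/92. Shifting weight toward the row that does better against Backhand would raise this floor (the equalizing mix achieves 26/23 against both Backhand and Forehand), so the proposed strategy is not optimal.

No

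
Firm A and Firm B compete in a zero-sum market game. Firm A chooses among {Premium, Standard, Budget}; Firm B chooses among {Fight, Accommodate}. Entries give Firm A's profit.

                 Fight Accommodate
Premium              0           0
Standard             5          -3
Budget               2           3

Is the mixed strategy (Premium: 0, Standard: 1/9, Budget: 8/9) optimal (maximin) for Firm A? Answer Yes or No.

Against Fight this mix gives (1/9)·5 + (8/9)·2 = 7/3.
Against Accommodate this mix gives (1/9)·(-3) + (8/9)·3 = 7/3.
All of Firm B's active replies (Fight, Accommodate) yield 7/3, and no column does worse for Firm A. The mix makes Firm B indifferent and guarantees 7/3, so it is optimal.

Yes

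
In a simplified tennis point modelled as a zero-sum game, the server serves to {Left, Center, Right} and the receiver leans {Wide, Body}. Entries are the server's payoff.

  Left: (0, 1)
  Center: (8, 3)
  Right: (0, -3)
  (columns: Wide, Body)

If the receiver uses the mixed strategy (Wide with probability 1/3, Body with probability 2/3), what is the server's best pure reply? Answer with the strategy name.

Center

Expected payoff of Left: (1/3)·0 + (2/3)·1 = 2/3.
Expected payoff of Center: (1/3)·8 + (2/3)·3 = 14/3.
Expected payoff of Right: (1/3)·0 + (2/3)·(-3) = -2.
The largest is 14/3, so the server's best response is Center.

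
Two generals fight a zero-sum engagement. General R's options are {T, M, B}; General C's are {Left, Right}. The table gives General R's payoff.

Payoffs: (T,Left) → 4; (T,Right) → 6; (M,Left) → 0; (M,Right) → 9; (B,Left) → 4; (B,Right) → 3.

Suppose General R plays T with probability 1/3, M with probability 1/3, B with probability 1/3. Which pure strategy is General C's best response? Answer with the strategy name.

If General C plays Left, General R's expected payoff is (1/3)·4 + (1/3)·0 + (1/3)·4 = 8/3.
If General C plays Right, General R's expected payoff is (1/3)·6 + (1/3)·9 + (1/3)·3 = 6.
General C minimizes General R's payoff; the smallest is 8/3, so the best response is Left.

Left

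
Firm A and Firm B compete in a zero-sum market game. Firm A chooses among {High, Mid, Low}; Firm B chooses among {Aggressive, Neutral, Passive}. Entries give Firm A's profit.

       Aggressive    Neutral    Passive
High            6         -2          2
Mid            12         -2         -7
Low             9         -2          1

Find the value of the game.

Row minima: High → -2, Mid → -7, Low → -2; maximin = -2.
Column maxima: Aggressive → 12, Neutral → -2, Passive → 2; minimax = -2.
Since maximin = minimax = -2, there is a saddle point and the value is -2.

-2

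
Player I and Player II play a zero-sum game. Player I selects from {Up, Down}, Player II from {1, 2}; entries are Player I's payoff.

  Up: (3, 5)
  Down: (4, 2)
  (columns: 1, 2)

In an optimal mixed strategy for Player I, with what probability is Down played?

1/2

Row minima: Up → 3, Down → 2; maximin = 3.
Column maxima: 1 → 4, 2 → 5; minimax = 4.
3 ≠ 4, so there is no saddle point; optimal play is mixed.
Let Player I play Up with probability p. Expected payoff against 1: 3p + 4(1−p) = −p + 4; against 2: 5p + 2(1−p) = 3p + 2.
Setting these equal: −p + 4 = 3p + 2 ⇒ −4p = -2 ⇒ p = 1/2, and the value is (-1)·(1/2) + 4 = 7/2.
For Player II: with q = P(1), equating Up's and Down's payoffs gives −2q + 5 = 2q + 2 ⇒ q = 3/4.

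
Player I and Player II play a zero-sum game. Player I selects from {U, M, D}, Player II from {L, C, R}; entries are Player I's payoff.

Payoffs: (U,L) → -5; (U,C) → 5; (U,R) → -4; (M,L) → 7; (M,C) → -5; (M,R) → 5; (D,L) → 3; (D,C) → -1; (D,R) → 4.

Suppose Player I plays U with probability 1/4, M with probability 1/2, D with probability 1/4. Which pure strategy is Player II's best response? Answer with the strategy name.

If Player II plays L, Player I's expected payoff is (1/4)·(-5) + (1/2)·7 + (1/4)·3 = 3.
If Player II plays C, Player I's expected payoff is (1/4)·5 + (1/2)·(-5) + (1/4)·(-1) = -3/2.
If Player II plays R, Player I's expected payoff is (1/4)·(-4) + (1/2)·5 + (1/4)·4 = 5/2.
Player II minimizes Player I's payoff; the smallest is -3/2, so the best response is C.

C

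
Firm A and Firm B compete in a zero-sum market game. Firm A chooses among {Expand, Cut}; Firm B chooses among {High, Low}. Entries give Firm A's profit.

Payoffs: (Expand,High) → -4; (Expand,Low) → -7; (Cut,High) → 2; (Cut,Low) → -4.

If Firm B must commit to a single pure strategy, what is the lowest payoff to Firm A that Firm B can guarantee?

Column maxima: High → 2, Low → -4.
The smallest of these is -4.

-4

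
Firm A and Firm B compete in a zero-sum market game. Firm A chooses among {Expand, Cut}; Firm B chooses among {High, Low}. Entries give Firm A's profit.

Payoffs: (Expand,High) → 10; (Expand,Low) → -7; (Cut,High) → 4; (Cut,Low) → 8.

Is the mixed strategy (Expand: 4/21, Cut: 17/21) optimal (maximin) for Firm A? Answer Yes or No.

Yes

Against High this mix gives (4/21)·10 + (17/21)·4 = 36/7.
Against Low this mix gives (4/21)·(-7) + (17/21)·8 = 36/7.
All of Firm B's active replies (High, Low) yield 36/7, and no column does worse for Firm A. The mix makes Firm B indifferent and guarantees 36/7, so it is optimal.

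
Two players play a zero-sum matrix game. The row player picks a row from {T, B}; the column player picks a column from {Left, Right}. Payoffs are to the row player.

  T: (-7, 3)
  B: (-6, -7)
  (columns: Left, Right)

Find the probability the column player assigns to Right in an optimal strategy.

1/11

Row minima: T → -7, B → -7; maximin = -7.
Column maxima: Left → -6, Right → 3; minimax = -6.
-7 ≠ -6, so there is no saddle point; optimal play is mixed.
Let the row player play T with probability p. Expected payoff against Left: (-7)p + (-6)(1−p) = −p − 6; against Right: 3p + (-7)(1−p) = 10p − 7.
Setting these equal: −p − 6 = 10p − 7 ⇒ −11p = -1 ⇒ p = 1/11, and the value is (-1)·(1/11) − 6 = -67/11.
For the column player: with q = P(Left), equating T's and B's payoffs gives −10q + 3 = q − 7 ⇒ q = 10/11.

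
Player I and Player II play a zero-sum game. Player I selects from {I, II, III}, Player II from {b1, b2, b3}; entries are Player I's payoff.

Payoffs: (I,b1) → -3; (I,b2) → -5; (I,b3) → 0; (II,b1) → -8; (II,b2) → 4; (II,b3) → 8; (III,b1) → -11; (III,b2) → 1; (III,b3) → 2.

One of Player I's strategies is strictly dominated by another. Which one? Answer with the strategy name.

II gives a strictly higher payoff than III against every column: -8 > -11, 4 > 1, 8 > 2.
So III is strictly dominated and Player I never plays it.

III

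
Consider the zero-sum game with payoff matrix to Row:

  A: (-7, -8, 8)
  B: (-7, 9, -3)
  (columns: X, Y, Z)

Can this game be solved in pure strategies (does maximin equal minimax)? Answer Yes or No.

Row minima: A → -8, B → -7; maximin = -7.
Column maxima: X → -7, Y → 9, Z → 8; minimax = -7.
maximin = minimax = -7, so a saddle point exists.

Yes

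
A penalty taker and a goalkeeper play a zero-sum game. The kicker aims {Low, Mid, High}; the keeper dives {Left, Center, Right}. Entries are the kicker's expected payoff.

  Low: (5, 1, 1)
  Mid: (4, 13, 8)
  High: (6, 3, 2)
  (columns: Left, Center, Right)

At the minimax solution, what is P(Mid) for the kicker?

1/2

Row minima: Low → 1, Mid → 4, High → 2; maximin = 4.
Column maxima: Left → 6, Center → 13, Right → 8; minimax = 6.
4 ≠ 6, so there is no saddle point; optimal play is mixed.
Low is strictly dominated by High, so the kicker never plays it.
With Low eliminated, Center is strictly dominated by Right (it gives the kicker strictly more in every remaining row), so the keeper never plays it.
On the remaining 2×2 (Mid, High vs Left, Right):
Let the kicker play Mid with probability p. Expected payoff against Left: 4p + 6(1−p) = −2p + 6; against Right: 8p + 2(1−p) = 6p + 2.
Setting these equal: −2p + 6 = 6p + 2 ⇒ −8p = -4 ⇒ p = 1/2, and the value is (-2)·(1/2) + 6 = 5.
For the keeper: with q = P(Left), equating Mid's and High's payoffs gives −4q + 8 = 4q + 2 ⇒ q = 3/4.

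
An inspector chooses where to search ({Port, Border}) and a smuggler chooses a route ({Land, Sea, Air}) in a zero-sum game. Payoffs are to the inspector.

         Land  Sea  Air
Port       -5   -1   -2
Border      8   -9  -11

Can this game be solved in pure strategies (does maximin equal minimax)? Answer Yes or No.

No

Row minima: Port → -5, Border → -11; maximin = -5.
Column maxima: Land → 8, Sea → -1, Air → -2; minimax = -2.
-5 ≠ -2, so no pure-strategy equilibrium exists.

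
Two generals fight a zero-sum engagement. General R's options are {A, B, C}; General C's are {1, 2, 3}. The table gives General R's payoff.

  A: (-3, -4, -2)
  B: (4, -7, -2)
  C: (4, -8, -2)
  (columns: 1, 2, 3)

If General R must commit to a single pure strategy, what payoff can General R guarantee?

-4

Row minima: A → -4, B → -7, C → -8.
The best of these is -4.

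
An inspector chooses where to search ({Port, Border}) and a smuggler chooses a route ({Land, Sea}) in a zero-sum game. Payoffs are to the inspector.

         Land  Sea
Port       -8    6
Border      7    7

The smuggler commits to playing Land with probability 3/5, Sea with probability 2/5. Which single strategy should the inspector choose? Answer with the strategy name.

Expected payoff of Port: (3/5)·(-8) + (2/5)·6 = -12/5.
Expected payoff of Border: (3/5)·7 + (2/5)·7 = 7.
The largest is 7, so the inspector's best response is Border.

Border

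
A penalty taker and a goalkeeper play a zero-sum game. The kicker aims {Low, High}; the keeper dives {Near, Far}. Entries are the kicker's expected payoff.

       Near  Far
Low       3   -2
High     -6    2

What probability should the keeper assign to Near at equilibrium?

Row minima: Low → -2, High → -6; maximin = -2.
Column maxima: Near → 3, Far → 2; minimax = 2.
-2 ≠ 2, so there is no saddle point; optimal play is mixed.
Let the kicker play Low with probability p. Expected payoff against Near: 3p + (-6)(1−p) = 9p − 6; against Far: (-2)p + 2(1−p) = −4p + 2.
Setting these equal: 9p − 6 = −4p + 2 ⇒ 13p = 8 ⇒ p = 8/13, and the value is (9)·(8/13) − 6 = -6/13.
For the keeper: with q = P(Near), equating Low's and High's payoffs gives 5q − 2 = −8q + 2 ⇒ q = 4/13.

4/13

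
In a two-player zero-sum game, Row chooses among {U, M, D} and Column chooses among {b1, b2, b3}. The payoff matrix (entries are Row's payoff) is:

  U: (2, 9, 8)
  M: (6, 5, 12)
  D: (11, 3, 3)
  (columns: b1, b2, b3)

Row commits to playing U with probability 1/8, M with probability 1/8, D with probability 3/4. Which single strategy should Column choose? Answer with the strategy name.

If Column plays b1, Row's expected payoff is (1/8)·2 + (1/8)·6 + (3/4)·11 = 37/4.
If Column plays b2, Row's expected payoff is (1/8)·9 + (1/8)·5 + (3/4)·3 = 4.
If Column plays b3, Row's expected payoff is (1/8)·8 + (1/8)·12 + (3/4)·3 = 19/4.
Column minimizes Row's payoff; the smallest is 4, so the best response is b2.

b2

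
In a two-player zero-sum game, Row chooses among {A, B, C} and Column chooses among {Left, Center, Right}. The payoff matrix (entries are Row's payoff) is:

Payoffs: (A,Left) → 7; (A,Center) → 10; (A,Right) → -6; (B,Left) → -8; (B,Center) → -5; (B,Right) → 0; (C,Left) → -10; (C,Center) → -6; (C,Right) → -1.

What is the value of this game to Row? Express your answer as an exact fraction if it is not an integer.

-16/7

Row minima: A → -6, B → -8, C → -10; maximin = -6.
Column maxima: Left → 7, Center → 10, Right → 0; minimax = 0.
-6 ≠ 0, so there is no saddle point; optimal play is mixed.
C is strictly dominated by B, so Row never plays it.
Center is strictly dominated by Left (it gives Row strictly more in every row), so Column never plays it.
On the remaining 2×2 (A, B vs Left, Right):
Let Row play A with probability p. Expected payoff against Left: 7p + (-8)(1−p) = 15p − 8; against Right: (-6)p + 0(1−p) = −6p.
Setting these equal: 15p − 8 = −6p ⇒ 21p = 8 ⇒ p = 8/21, and the value is (15)·(8/21) − 8 = -16/7.
For Column: with q = P(Left), equating A's and B's payoffs gives 13q − 6 = −8q ⇒ q = 2/7.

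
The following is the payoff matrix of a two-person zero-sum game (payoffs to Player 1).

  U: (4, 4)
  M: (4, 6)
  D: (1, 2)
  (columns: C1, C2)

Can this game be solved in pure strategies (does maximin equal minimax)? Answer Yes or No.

Row minima: U → 4, M → 4, D → 1; maximin = 4.
Column maxima: C1 → 4, C2 → 6; minimax = 4.
maximin = minimax = 4, so a saddle point exists.

Yes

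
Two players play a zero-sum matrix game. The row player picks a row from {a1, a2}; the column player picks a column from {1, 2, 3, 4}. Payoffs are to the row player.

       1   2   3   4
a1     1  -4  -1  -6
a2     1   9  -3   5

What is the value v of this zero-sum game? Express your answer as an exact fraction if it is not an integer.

Row minima: a1 → -6, a2 → -3; maximin = -3.
Column maxima: 1 → 1, 2 → 9, 3 → -1, 4 → 5; minimax = -1.
-3 ≠ -1, so there is no saddle point; optimal play is mixed.
1 is strictly dominated by 3 (it gives the row player strictly more in every row), so the column player never plays it.
2 is strictly dominated by 4 (it gives the row player strictly more in every row), so the column player never plays it.
On the remaining 2×2 (a1, a2 vs 3, 4):
Let the row player play a1 with probability p. Expected payoff against 3: (-1)p + (-3)(1−p) = 2p − 3; against 4: (-6)p + 5(1−p) = −11p + 5.
Setting these equal: 2p − 3 = −11p + 5 ⇒ 13p = 8 ⇒ p = 8/13, and the value is (2)·(8/13) − 3 = -23/13.
For the column player: with q = P(3), equating a1's and a2's payoffs gives 5q − 6 = −8q + 5 ⇒ q = 11/13.

-23/13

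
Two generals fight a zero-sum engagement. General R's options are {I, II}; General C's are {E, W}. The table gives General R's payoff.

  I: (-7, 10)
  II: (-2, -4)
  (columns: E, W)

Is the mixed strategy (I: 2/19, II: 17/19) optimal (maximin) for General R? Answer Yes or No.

Yes

Against E this mix gives (2/19)·(-7) + (17/19)·(-2) = -48/19.
Against W this mix gives (2/19)·10 + (17/19)·(-4) = -48/19.
All of General C's active replies (E, W) yield -48/19, and no column does worse for General R. The mix makes General C indifferent and guarantees -48/19, so it is optimal.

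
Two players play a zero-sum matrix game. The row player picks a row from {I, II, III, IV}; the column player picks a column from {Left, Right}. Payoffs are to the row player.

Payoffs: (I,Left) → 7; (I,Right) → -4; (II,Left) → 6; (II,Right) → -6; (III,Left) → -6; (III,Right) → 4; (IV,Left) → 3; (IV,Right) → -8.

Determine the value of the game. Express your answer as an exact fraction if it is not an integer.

4/21

Row minima: I → -4, II → -6, III → -6, IV → -8; maximin = -4.
Column maxima: Left → 7, Right → 4; minimax = 4.
-4 ≠ 4, so there is no saddle point; optimal play is mixed.
II is strictly dominated by I, so the row player never plays it.
IV is strictly dominated by I, so the row player never plays it.
On the remaining 2×2 (I, III vs Left, Right):
Let the row player play I with probability p. Expected payoff against Left: 7p + (-6)(1−p) = 13p − 6; against Right: (-4)p + 4(1−p) = −8p + 4.
Setting these equal: 13p − 6 = −8p + 4 ⇒ 21p = 10 ⇒ p = 10/21, and the value is (13)·(10/21) − 6 = 4/21.
For the column player: with q = P(Left), equating I's and III's payoffs gives 11q − 4 = −10q + 4 ⇒ q = 8/21.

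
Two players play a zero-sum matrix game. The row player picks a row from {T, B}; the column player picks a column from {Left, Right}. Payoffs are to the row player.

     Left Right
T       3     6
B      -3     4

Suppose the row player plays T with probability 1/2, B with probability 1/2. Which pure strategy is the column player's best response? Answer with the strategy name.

Left

If the column player plays Left, the row player's expected payoff is (1/2)·3 + (1/2)·(-3) = 0.
If the column player plays Right, the row player's expected payoff is (1/2)·6 + (1/2)·4 = 5.
The column player minimizes the row player's payoff; the smallest is 0, so the best response is Left.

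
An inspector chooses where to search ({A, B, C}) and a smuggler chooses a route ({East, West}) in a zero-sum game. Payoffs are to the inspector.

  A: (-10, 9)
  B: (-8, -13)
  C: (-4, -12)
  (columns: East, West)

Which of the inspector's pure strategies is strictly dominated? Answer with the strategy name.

B

C gives a strictly higher payoff than B against every column: -4 > -8, -12 > -13.
So B is strictly dominated and the inspector never plays it.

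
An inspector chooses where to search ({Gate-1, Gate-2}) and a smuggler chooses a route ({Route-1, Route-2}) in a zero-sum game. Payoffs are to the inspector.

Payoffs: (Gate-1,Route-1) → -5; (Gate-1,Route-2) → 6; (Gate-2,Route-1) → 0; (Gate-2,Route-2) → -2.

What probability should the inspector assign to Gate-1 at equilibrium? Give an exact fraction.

2/13

Row minima: Gate-1 → -5, Gate-2 → -2; maximin = -2.
Column maxima: Route-1 → 0, Route-2 → 6; minimax = 0.
-2 ≠ 0, so there is no saddle point; optimal play is mixed.
Let the inspector play Gate-1 with probability p. Expected payoff against Route-1: (-5)p + 0(1−p) = −5p; against Route-2: 6p + (-2)(1−p) = 8p − 2.
Setting these equal: −5p = 8p − 2 ⇒ −13p = -2 ⇒ p = 2/13, and the value is (-5)·(2/13) = -10/13.
For the smuggler: with q = P(Route-1), equating Gate-1's and Gate-2's payoffs gives −11q + 6 = 2q − 2 ⇒ q = 8/13.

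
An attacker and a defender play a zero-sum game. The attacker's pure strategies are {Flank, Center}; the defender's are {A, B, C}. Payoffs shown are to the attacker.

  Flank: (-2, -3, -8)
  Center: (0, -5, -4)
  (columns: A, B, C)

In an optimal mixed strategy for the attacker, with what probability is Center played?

5/6

Row minima: Flank → -8, Center → -5; maximin = -5.
Column maxima: A → 0, B → -3, C → -4; minimax = -4.
-5 ≠ -4, so there is no saddle point; optimal play is mixed.
A is strictly dominated by B (it gives the attacker strictly more in every row), so the defender never plays it.
On the remaining 2×2 (Flank, Center vs B, C):
Let the attacker play Flank with probability p. Expected payoff against B: (-3)p + (-5)(1−p) = 2p − 5; against C: (-8)p + (-4)(1−p) = −4p − 4.
Setting these equal: 2p − 5 = −4p − 4 ⇒ 6p = 1 ⇒ p = 1/6, and the value is (2)·(1/6) − 5 = -14/3.
For the defender: with q = P(B), equating Flank's and Center's payoffs gives 5q − 8 = −q − 4 ⇒ q = 2/3.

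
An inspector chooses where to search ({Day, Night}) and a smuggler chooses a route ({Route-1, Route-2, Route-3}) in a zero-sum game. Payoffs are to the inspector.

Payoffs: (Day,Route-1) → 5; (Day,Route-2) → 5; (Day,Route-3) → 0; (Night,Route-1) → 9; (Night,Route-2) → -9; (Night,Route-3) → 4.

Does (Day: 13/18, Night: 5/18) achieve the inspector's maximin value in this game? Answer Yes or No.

Against Route-1 this mix gives (13/18)·5 + (5/18)·9 = 55/9.
Against Route-2 this mix gives (13/18)·5 + (5/18)·(-9) = 10/9.
Against Route-3 this mix gives (13/18)·0 + (5/18)·4 = 10/9.
All of the smuggler's active replies (Route-2, Route-3) yield 10/9, and no column does worse for the inspector. The mix makes the smuggler indifferent and guarantees 10/9, so it is optimal.

Yes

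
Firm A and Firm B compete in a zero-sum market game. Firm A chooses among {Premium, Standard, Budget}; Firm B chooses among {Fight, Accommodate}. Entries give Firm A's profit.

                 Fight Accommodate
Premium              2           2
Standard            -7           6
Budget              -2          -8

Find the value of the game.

2

Row minima: Premium → 2, Standard → -7, Budget → -8; maximin = 2.
Column maxima: Fight → 2, Accommodate → 6; minimax = 2.
Since maximin = minimax = 2, there is a saddle point and the value is 2.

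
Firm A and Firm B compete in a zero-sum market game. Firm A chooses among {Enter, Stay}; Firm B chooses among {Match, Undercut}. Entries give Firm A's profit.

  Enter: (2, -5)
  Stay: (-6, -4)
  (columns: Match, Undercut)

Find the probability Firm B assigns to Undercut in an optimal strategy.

Row minima: Enter → -5, Stay → -6; maximin = -5.
Column maxima: Match → 2, Undercut → -4; minimax = -4.
-5 ≠ -4, so there is no saddle point; optimal play is mixed.
Let Firm A play Enter with probability p. Expected payoff against Match: 2p + (-6)(1−p) = 8p − 6; against Undercut: (-5)p + (-4)(1−p) = −p − 4.
Setting these equal: 8p − 6 = −p − 4 ⇒ 9p = 2 ⇒ p = 2/9, and the value is (8)·(2/9) − 6 = -38/9.
For Firm B: with q = P(Match), equating Enter's and Stay's payoffs gives 7q − 5 = −2q − 4 ⇒ q = 1/9.

8/9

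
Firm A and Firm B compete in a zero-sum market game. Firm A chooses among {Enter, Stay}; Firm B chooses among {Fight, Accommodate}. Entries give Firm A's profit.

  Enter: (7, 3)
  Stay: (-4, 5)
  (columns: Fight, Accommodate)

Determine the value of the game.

47/13

Row minima: Enter → 3, Stay → -4; maximin = 3.
Column maxima: Fight → 7, Accommodate → 5; minimax = 5.
3 ≠ 5, so there is no saddle point; optimal play is mixed.
Let Firm A play Enter with probability p. Expected payoff against Fight: 7p + (-4)(1−p) = 11p − 4; against Accommodate: 3p + 5(1−p) = −2p + 5.
Setting these equal: 11p − 4 = −2p + 5 ⇒ 13p = 9 ⇒ p = 9/13, and the value is (11)·(9/13) − 4 = 47/13.
For Firm B: with q = P(Fight), equating Enter's and Stay's payoffs gives 4q + 3 = −9q + 5 ⇒ q = 2/13.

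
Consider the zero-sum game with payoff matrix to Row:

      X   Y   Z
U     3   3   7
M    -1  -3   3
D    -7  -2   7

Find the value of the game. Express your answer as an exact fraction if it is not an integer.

3

Row minima: U → 3, M → -3, D → -7; maximin = 3.
Column maxima: X → 3, Y → 3, Z → 7; minimax = 3.
Since maximin = minimax = 3, there is a saddle point and the value is 3.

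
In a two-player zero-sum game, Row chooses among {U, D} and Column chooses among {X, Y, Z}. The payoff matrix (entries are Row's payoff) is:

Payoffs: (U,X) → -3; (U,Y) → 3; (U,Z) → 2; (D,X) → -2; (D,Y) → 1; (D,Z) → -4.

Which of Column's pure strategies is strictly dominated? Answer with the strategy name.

X holds Row's payoff strictly below Y in every row: -3 < 3, -2 < 1.
So Y is strictly dominated for Column.

Y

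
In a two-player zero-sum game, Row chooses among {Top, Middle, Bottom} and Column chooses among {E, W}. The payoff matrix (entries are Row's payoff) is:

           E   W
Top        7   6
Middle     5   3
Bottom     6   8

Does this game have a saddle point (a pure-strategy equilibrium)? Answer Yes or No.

No

Row minima: Top → 6, Middle → 3, Bottom → 6; maximin = 6.
Column maxima: E → 7, W → 8; minimax = 7.
6 ≠ 7, so no pure-strategy equilibrium exists.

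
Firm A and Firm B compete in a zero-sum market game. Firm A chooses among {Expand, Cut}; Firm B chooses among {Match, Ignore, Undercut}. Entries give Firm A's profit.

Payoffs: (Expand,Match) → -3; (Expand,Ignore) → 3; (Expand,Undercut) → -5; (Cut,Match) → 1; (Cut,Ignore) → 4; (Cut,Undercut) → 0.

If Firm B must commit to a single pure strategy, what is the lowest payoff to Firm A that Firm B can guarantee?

0

Column maxima: Match → 1, Ignore → 4, Undercut → 0.
The smallest of these is 0.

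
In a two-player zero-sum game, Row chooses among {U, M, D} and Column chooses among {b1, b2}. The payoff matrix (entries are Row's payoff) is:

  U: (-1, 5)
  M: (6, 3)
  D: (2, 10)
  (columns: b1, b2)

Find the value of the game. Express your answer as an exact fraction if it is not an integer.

54/11

Row minima: U → -1, M → 3, D → 2; maximin = 3.
Column maxima: b1 → 6, b2 → 10; minimax = 6.
3 ≠ 6, so there is no saddle point; optimal play is mixed.
U is strictly dominated by D, so Row never plays it.
On the remaining 2×2 (M, D vs b1, b2):
Let Row play M with probability p. Expected payoff against b1: 6p + 2(1−p) = 4p + 2; against b2: 3p + 10(1−p) = −7p + 10.
Setting these equal: 4p + 2 = −7p + 10 ⇒ 11p = 8 ⇒ p = 8/11, and the value is (4)·(8/11) + 2 = 54/11.
For Column: with q = P(b1), equating M's and D's payoffs gives 3q + 3 = −8q + 10 ⇒ q = 7/11.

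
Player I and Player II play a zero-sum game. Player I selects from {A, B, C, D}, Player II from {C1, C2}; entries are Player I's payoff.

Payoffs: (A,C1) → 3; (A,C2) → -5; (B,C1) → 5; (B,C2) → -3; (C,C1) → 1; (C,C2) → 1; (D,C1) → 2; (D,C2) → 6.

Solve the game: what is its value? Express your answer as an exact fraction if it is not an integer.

Row minima: A → -5, B → -3, C → 1, D → 2; maximin = 2.
Column maxima: C1 → 5, C2 → 6; minimax = 5.
2 ≠ 5, so there is no saddle point; optimal play is mixed.
A is strictly dominated by B, so Player I never plays it.
C is strictly dominated by D, so Player I never plays it.
On the remaining 2×2 (B, D vs C1, C2):
Let Player I play B with probability p. Expected payoff against C1: 5p + 2(1−p) = 3p + 2; against C2: (-3)p + 6(1−p) = −9p + 6.
Setting these equal: 3p + 2 = −9p + 6 ⇒ 12p = 4 ⇒ p = 1/3, and the value is (3)·(1/3) + 2 = 3.
For Player II: with q = P(C1), equating B's and D's payoffs gives 8q − 3 = −4q + 6 ⇒ q = 3/4.

3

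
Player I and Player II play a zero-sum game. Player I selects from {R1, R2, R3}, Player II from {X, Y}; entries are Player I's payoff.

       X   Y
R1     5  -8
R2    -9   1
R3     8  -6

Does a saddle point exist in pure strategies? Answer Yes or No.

No

Row minima: R1 → -8, R2 → -9, R3 → -6; maximin = -6.
Column maxima: X → 8, Y → 1; minimax = 1.
-6 ≠ 1, so no pure-strategy equilibrium exists.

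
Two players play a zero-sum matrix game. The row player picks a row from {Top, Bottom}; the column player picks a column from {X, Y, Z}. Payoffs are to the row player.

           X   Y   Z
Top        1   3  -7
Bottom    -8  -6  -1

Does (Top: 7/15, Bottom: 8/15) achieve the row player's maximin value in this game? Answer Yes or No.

Against X this mix gives (7/15)·1 + (8/15)·(-8) = -19/5.
Against Y this mix gives (7/15)·3 + (8/15)·(-6) = -9/5.
Against Z this mix gives (7/15)·(-7) + (8/15)·(-1) = -19/5.
All of the column player's active replies (X, Z) yield -19/5, and no column does worse for the row player. The mix makes the column player indifferent and guarantees -19/5, so it is optimal.

Yes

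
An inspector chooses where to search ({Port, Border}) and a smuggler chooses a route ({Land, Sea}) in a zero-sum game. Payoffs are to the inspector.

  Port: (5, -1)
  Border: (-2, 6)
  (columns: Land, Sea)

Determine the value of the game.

2

Row minima: Port → -1, Border → -2; maximin = -1.
Column maxima: Land → 5, Sea → 6; minimax = 5.
-1 ≠ 5, so there is no saddle point; optimal play is mixed.
Let the inspector play Port with probability p. Expected payoff against Land: 5p + (-2)(1−p) = 7p − 2; against Sea: (-1)p + 6(1−p) = −7p + 6.
Setting these equal: 7p − 2 = −7p + 6 ⇒ 14p = 8 ⇒ p = 4/7, and the value is (7)·(4/7) − 2 = 2.
For the smuggler: with q = P(Land), equating Port's and Border's payoffs gives 6q − 1 = −8q + 6 ⇒ q = 1/2.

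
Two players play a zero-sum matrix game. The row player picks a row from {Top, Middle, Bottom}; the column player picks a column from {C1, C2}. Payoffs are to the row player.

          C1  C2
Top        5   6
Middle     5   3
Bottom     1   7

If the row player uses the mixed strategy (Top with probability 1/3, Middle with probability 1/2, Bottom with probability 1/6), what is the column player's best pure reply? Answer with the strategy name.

C1

If the column player plays C1, the row player's expected payoff is (1/3)·5 + (1/2)·5 + (1/6)·1 = 13/3.
If the column player plays C2, the row player's expected payoff is (1/3)·6 + (1/2)·3 + (1/6)·7 = 14/3.
The column player minimizes the row player's payoff; the smallest is 13/3, so the best response is C1.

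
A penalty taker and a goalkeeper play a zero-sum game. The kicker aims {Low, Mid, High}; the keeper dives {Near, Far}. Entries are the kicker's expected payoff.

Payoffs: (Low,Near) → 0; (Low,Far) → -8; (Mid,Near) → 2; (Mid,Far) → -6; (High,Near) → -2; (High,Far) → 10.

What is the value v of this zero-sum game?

2/5

Row minima: Low → -8, Mid → -6, High → -2; maximin = -2.
Column maxima: Near → 2, Far → 10; minimax = 2.
-2 ≠ 2, so there is no saddle point; optimal play is mixed.
Low is strictly dominated by Mid, so the kicker never plays it.
On the remaining 2×2 (Mid, High vs Near, Far):
Let the kicker play Mid with probability p. Expected payoff against Near: 2p + (-2)(1−p) = 4p − 2; against Far: (-6)p + 10(1−p) = −16p + 10.
Setting these equal: 4p − 2 = −16p + 10 ⇒ 20p = 12 ⇒ p = 3/5, and the value is (4)·(3/5) − 2 = 2/5.
For the keeper: with q = P(Near), equating Mid's and High's payoffs gives 8q − 6 = −12q + 10 ⇒ q = 4/5.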